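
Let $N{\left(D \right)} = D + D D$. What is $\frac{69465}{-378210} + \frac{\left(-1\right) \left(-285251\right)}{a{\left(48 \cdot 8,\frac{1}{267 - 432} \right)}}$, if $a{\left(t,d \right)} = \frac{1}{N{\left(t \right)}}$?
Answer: $\frac{1063312398673129}{25214} \approx 4.2171 \cdot 10^{10}$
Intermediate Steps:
$N{\left(D \right)} = D + D^{2}$
$a{\left(t,d \right)} = \frac{1}{t \left(1 + t\right)}$
$\frac{69465}{-378210} + \frac{\left(-1\right) \left(-285251\right)}{a{\left(48 \cdot 8,\frac{1}{267 - 432} \right)}} = \frac{69465}{-378210} + \frac{\left(-1\right) \left(-285251\right)}{\frac{1}{48 \cdot 8} \frac{1}{1 + 48 \cdot 8}} = 69465 \left(- \frac{1}{378210}\right) + \frac{285251}{\frac{1}{384} \frac{1}{1 + 384}} = - \frac{4631}{25214} + \frac{285251}{\frac{1}{384} \cdot \frac{1}{385}} = - \frac{4631}{25214} + 285251 \frac{1}{\frac{1}{147840}} = - \frac{4631}{25214} + 285251 \cdot 147840 = - \frac{4631}{25214} + 42171507840 = \frac{1063312398673129}{25214}$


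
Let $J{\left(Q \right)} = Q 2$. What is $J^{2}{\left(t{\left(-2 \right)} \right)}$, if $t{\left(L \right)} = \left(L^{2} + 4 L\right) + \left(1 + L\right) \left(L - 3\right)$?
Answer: $4$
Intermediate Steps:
$t{\left(L \right)} = L^{2} + 4 L + \left(1 + L\right) \left(-3 + L\right)$ ($t{\left(L \right)} = \left(L^{2} + 4 L\right) + \left(1 + L\right) \left(-3 + L\right) = L^{2} + 4 L + \left(1 + L\right) \left(-3 + L\right)$)
$J{\left(Q \right)} = 2 Q$
$J^{2}{\left(t{\left(-2 \right)} \right)} = \left(2 \left(-3 + 2 \left(-2\right) + 2 \left(-2\right)^{2}\right)\right)^{2} = \left(2 \left(-3 - 4 + 2 \cdot 4\right)\right)^{2} = \left(2 \left(-3 - 4 + 8\right)\right)^{2} = \left(2 \cdot 1\right)^{2} = 2^{2} = 4$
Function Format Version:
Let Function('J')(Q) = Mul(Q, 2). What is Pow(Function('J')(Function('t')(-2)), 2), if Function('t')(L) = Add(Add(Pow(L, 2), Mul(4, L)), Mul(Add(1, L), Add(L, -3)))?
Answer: 4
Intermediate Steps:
Function('t')(L) = Add(Pow(L, 2), Mul(4, L), Mul(Add(1, L), Add(-3, L))) (Function('t')(L) = Add(Add(Pow(L, 2), Mul(4, L)), Mul(Add(1, L), Add(-3, L))) = Add(Pow(L, 2), Mul(4, L), Mul(Add(1, L), Add(-3, L))))
Function('J')(Q) = Mul(2, Q)
Pow(Function('J')(Function('t')(-2)), 2) = Pow(Mul(2, Add(-3, Mul(2, -2), Mul(2, Pow(-2, 2)))), 2) = Pow(Mul(2, Add(-3, -4, Mul(2, 4))), 2) = Pow(Mul(2, Add(-3, -4, 8)), 2) = Pow(Mul(2, 1), 2) = Pow(2, 2) = 4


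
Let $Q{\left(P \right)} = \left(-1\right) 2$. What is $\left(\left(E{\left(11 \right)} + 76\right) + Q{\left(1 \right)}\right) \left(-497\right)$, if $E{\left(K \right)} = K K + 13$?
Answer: $-103376$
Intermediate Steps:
$Q{\left(P \right)} = -2$
$E{\left(K \right)} = 13 + K^{2}$ ($E{\left(K \right)} = K^{2} + 13 = 13 + K^{2}$)
$\left(\left(E{\left(11 \right)} + 76\right) + Q{\left(1 \right)}\right) \left(-497\right) = \left(\left(\left(13 + 11^{2}\right) + 76\right) - 2\right) \left(-497\right) = \left(\left(\left(13 + 121\right) + 76\right) - 2\right) \left(-497\right) = \left(\left(134 + 76\right) - 2\right) \left(-497\right) = \left(210 - 2\right) \left(-497\right) = 208 \left(-497\right) = -103376$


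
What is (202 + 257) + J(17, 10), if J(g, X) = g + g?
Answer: 493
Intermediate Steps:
J(g, X) = 2*g
(202 + 257) + J(17, 10) = (202 + 257) + 2*17 = 459 + 34 = 493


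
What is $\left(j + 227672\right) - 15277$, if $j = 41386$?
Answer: $253781$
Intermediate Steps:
$\left(j + 227672\right) - 15277 = \left(41386 + 227672\right) - 15277 = 269058 + \left(-53848 + 38571\right) = 269058 - 15277 = 253781$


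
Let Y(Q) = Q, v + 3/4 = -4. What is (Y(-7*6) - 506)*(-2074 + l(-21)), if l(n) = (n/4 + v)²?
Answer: 1081752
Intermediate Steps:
v = -19/4 (v = -¾ - 4 = -19/4 ≈ -4.7500)
l(n) = (-19/4 + n/4)² (l(n) = (n/4 - 19/4)² = (-19/4 + n/4)²)
(Y(-7*6) - 506)*(-2074 + l(-21)) = (-7*6 - 506)*(-2074 + (-19 - 21)²/16) = (-42 - 506)*(-2074 + (1/16)*(-40)²) = -548*(-2074 + (1/16)*1600) = -548*(-2074 + 100) = -548*(-1974) = 1081752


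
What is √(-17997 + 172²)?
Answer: √11587 ≈ 107.64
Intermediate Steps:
√(-17997 + 172²) = √(-17997 + 29584) = √11587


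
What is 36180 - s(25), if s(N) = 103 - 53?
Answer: 36130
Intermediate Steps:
s(N) = 50
36180 - s(25) = 36180 - 1*50 = 36180 - 50 = 36130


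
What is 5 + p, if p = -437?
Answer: -432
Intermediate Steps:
5 + p = 5 - 437 = -432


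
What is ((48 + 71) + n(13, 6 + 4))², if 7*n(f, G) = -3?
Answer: 688900/49 ≈ 14059.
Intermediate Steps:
n(f, G) = -3/7 (n(f, G) = (⅐)*(-3) = -3/7)
((48 + 71) + n(13, 6 + 4))² = ((48 + 71) - 3/7)² = (119 - 3/7)² = (830/7)² = 688900/49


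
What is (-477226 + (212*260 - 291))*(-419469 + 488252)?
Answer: -29053732851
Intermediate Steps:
(-477226 + (212*260 - 291))*(-419469 + 488252) = (-477226 + (55120 - 291))*68783 = (-477226 + 54829)*68783 = -422397*68783 = -29053732851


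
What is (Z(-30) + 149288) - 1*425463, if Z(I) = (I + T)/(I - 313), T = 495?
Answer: -94728490/343 ≈ -2.7618e+5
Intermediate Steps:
Z(I) = (495 + I)/(-313 + I) (Z(I) = (I + 495)/(I - 313) = (495 + I)/(-313 + I))
(Z(-30) + 149288) - 1*425463 = ((495 - 30)/(-313 - 30) + 149288) - 1*425463 = (465/(-343) + 149288) - 425463 = (-1/343*465 + 149288) - 425463 = (-465/343 + 149288) - 425463 = 51205319/343 - 425463 = -94728490/343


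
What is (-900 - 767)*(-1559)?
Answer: 2598853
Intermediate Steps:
(-900 - 767)*(-1559) = -1667*(-1559) = 2598853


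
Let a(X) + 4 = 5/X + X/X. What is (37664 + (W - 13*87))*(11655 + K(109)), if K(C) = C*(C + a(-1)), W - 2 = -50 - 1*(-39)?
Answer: 827779936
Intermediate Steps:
W = -9 (W = 2 + (-50 - 1*(-39)) = 2 + (-50 + 39) = 2 - 11 = -9)
a(X) = -3 + 5/X (a(X) = -4 + (5/X + X/X) = -4 + (5/X + 1) = -4 + (1 + 5/X) = -3 + 5/X)
K(C) = C*(-8 + C) (K(C) = C*(C + (-3 + 5/(-1))) = C*(C + (-3 + 5*(-1))) = C*(C + (-3 - 5)) = C*(C - 8) = C*(-8 + C))
(37664 + (W - 13*87))*(11655 + K(109)) = (37664 + (-9 - 13*87))*(11655 + 109*(-8 + 109)) = (37664 + (-9 - 1131))*(11655 + 109*101) = (37664 - 1140)*(11655 + 11009) = 36524*22664 = 827779936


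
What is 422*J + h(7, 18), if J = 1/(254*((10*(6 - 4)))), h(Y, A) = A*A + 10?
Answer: 848571/2540 ≈ 334.08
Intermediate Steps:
h(Y, A) = 10 + A**2 (h(Y, A) = A**2 + 10 = 10 + A**2)
J = 1/5080 (J = 1/(254*((10*2))) = (1/254)/20 = (1/254)*(1/20) = 1/5080 ≈ 0.00019685)
422*J + h(7, 18) = 422*(1/5080) + (10 + 18**2) = 211/2540 + (10 + 324) = 211/2540 + 334 = 848571/2540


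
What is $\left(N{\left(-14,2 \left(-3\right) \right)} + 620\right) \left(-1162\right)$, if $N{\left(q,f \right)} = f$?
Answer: $-713468$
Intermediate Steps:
$\left(N{\left(-14,2 \left(-3\right) \right)} + 620\right) \left(-1162\right) = \left(2 \left(-3\right) + 620\right) \left(-1162\right) = \left(-6 + 620\right) \left(-1162\right) = 614 \left(-1162\right) = -713468$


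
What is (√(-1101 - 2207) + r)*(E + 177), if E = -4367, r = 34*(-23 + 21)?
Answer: 284920 - 8380*I*√827 ≈ 2.8492e+5 - 2.4099e+5*I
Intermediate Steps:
r = -68 (r = 34*(-2) = -68)
(√(-1101 - 2207) + r)*(E + 177) = (√(-1101 - 2207) - 68)*(-4367 + 177) = (√(-3308) - 68)*(-4190) = (2*I*√827 - 68)*(-4190) = (-68 + 2*I*√827)*(-4190) = 284920 - 8380*I*√827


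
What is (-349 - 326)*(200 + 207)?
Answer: -274725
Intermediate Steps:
(-349 - 326)*(200 + 207) = -675*407 = -274725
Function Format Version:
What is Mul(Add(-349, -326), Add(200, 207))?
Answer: -274725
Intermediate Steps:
Mul(Add(-349, -326), Add(200, 207)) = Mul(-675, 407) = -274725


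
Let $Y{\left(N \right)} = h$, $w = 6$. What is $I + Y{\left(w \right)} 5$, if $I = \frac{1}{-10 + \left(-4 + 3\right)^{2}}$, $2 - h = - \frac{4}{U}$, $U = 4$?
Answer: $\frac{134}{9} \approx 14.889$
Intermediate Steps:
$h = 3$ ($h = 2 - - \frac{4}{4} = 2 - \left(-4\right) \frac{1}{4} = 2 - -1 = 2 + 1 = 3$)
$I = - \frac{1}{9}$ ($I = \frac{1}{-10 + \left(-1\right)^{2}} = \frac{1}{-10 + 1} = \frac{1}{-9} = - \frac{1}{9} \approx -0.11111$)
$Y{\left(N \right)} = 3$
$I + Y{\left(w \right)} 5 = - \frac{1}{9} + 3 \cdot 5 = - \frac{1}{9} + 15 = \frac{134}{9}$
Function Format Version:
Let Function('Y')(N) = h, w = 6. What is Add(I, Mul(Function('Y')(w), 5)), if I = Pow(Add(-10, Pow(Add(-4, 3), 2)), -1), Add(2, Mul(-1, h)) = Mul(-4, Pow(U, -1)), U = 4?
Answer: Rational(134, 9) ≈ 14.889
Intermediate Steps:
h = 3 (h = Add(2, Mul(-1, Mul(-4, Pow(4, -1)))) = Add(2, Mul(-1, Mul(-4, Rational(1, 4)))) = Add(2, Mul(-1, -1)) = Add(2, 1) = 3)
I = Rational(-1, 9) (I = Pow(Add(-10, Pow(-1, 2)), -1) = Pow(Add(-10, 1), -1) = Pow(-9, -1) = Rational(-1, 9) ≈ -0.11111)
Function('Y')(N) = 3
Add(I, Mul(Function('Y')(w), 5)) = Add(Rational(-1, 9), Mul(3, 5)) = Add(Rational(-1, 9), 15) = Rational(134, 9)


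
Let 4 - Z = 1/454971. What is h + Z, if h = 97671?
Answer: 44439292424/454971 ≈ 97675.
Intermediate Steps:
Z = 1819883/454971 (Z = 4 - 1/454971 = 1819883/454971 ≈ 4.0000)
h + Z = 97671 + 1819883/454971 = 44439292424/454971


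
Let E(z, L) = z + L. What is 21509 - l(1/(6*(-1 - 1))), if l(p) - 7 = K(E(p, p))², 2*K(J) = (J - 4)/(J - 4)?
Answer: 86007/4 ≈ 21502.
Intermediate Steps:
E(z, L) = L + z
K(J) = ½ (K(J) = ((J - 4)/(J - 4))/2 = ((-4 + J)/(-4 + J))/2 = (½)*1 = ½)
l(p) = 29/4 (l(p) = 7 + (½)² = 7 + ¼ = 29/4)
21509 - l(1/(6*(-1 - 1))) = 21509 - 1*29/4 = 21509 - 29/4 = 86007/4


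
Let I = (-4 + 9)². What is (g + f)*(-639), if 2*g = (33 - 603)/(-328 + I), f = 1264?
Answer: -81638001/101 ≈ -8.0830e+5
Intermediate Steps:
I = 25 (I = 5² = 25)
g = 95/101 (g = ((33 - 603)/(-328 + 25))/2 = (-570/(-303))/2 = (-570*(-1/303))/2 = (½)*(190/101) = 95/101 ≈ 0.94059)
(g + f)*(-639) = (95/101 + 1264)*(-639) = (127759/101)*(-639) = -81638001/101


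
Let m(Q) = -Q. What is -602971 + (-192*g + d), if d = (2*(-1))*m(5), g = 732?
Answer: -743505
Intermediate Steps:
d = 10 (d = (2*(-1))*(-1*5) = -2*(-5) = 10)
-602971 + (-192*g + d) = -602971 + (-192*732 + 10) = -602971 + (-140544 + 10) = -602971 - 140534 = -743505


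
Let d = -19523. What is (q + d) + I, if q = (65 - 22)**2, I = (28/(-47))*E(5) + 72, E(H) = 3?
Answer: -827378/47 ≈ -17604.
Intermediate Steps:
I = 3300/47 (I = (28/(-47))*3 + 72 = (28*(-1/47))*3 + 72 = -28/47*3 + 72 = -84/47 + 72 = 3300/47 ≈ 70.213)
q = 1849 (q = 43**2 = 1849)
(q + d) + I = (1849 - 19523) + 3300/47 = -17674 + 3300/47 = -827378/47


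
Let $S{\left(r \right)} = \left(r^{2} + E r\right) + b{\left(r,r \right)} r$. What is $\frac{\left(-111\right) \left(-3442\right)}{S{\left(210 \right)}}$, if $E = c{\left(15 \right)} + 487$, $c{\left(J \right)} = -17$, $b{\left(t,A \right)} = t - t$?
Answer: $\frac{63677}{23800} \approx 2.6755$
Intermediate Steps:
$b{\left(t,A \right)} = 0$
$E = 470$ ($E = -17 + 487 = 470$)
$S{\left(r \right)} = r^{2} + 470 r$ ($S{\left(r \right)} = \left(r^{2} + 470 r\right) + 0 r = \left(r^{2} + 470 r\right) + 0 = r^{2} + 470 r$)
$\frac{\left(-111\right) \left(-3442\right)}{S{\left(210 \right)}} = \frac{\left(-111\right) \left(-3442\right)}{210 \left(470 + 210\right)} = \frac{382062}{210 \cdot 680} = \frac{382062}{142800} = 382062 \cdot \frac{1}{142800} = \frac{63677}{23800}$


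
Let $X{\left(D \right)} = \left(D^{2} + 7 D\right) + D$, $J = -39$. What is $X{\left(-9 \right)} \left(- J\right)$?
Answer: $351$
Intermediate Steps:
$X{\left(D \right)} = D^{2} + 8 D$
$X{\left(-9 \right)} \left(- J\right) = - 9 \left(8 - 9\right) \left(\left(-1\right) \left(-39\right)\right) = \left(-9\right) \left(-1\right) 39 = 9 \cdot 39 = 351$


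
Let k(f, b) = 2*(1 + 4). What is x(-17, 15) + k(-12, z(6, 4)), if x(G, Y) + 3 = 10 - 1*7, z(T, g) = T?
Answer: 10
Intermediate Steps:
x(G, Y) = 0 (x(G, Y) = -3 + (10 - 1*7) = -3 + (10 - 7) = -3 + 3 = 0)
k(f, b) = 10 (k(f, b) = 2*5 = 10)
x(-17, 15) + k(-12, z(6, 4)) = 0 + 10 = 10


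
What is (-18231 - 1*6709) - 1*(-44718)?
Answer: 19778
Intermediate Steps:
(-18231 - 1*6709) - 1*(-44718) = (-18231 - 6709) + 44718 = -24940 + 44718 = 19778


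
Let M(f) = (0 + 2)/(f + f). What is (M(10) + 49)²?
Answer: 241081/100 ≈ 2410.8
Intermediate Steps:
M(f) = 1/f (M(f) = 2/((2*f)) = 2*(1/(2*f)) = 1/f)
(M(10) + 49)² = (1/10 + 49)² = (⅒ + 49)² = (491/10)² = 241081/100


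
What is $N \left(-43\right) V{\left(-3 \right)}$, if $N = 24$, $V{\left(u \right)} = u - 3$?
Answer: $6192$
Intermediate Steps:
$V{\left(u \right)} = -3 + u$
$N \left(-43\right) V{\left(-3 \right)} = 24 \left(-43\right) \left(-3 - 3\right) = \left(-1032\right) \left(-6\right) = 6192$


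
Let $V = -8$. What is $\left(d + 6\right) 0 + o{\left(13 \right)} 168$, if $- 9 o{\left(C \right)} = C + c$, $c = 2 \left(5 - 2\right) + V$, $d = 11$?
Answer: $- \frac{616}{3} \approx -205.33$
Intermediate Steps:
$c = -2$ ($c = 2 \left(5 - 2\right) - 8 = 2 \cdot 3 - 8 = 6 - 8 = -2$)
$o{\left(C \right)} = \frac{2}{9} - \frac{C}{9}$ ($o{\left(C \right)} = - \frac{C - 2}{9} = - \frac{-2 + C}{9} = \frac{2}{9} - \frac{C}{9}$)
$\left(d + 6\right) 0 + o{\left(13 \right)} 168 = \left(11 + 6\right) 0 + \left(\frac{2}{9} - \frac{13}{9}\right) 168 = 17 \cdot 0 + \left(\frac{2}{9} - \frac{13}{9}\right) 168 = 0 - \frac{616}{3} = - \frac{616}{3}$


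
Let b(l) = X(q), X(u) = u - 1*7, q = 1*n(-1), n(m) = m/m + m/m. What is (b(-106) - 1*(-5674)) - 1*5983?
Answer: -314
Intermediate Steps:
n(m) = 2 (n(m) = 1 + 1 = 2)
q = 2 (q = 1*2 = 2)
X(u) = -7 + u (X(u) = u - 7 = -7 + u)
b(l) = -5 (b(l) = -7 + 2 = -5)
(b(-106) - 1*(-5674)) - 1*5983 = (-5 - 1*(-5674)) - 1*5983 = (-5 + 5674) - 5983 = 5669 - 5983 = -314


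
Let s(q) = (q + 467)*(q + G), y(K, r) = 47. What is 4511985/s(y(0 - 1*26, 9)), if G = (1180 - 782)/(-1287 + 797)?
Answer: 368478775/1938808 ≈ 190.05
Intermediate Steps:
G = -199/245 (G = 398/(-490) = 398*(-1/490) = -199/245 ≈ -0.81224)
s(q) = (467 + q)*(-199/245 + q) (s(q) = (q + 467)*(q - 199/245) = (467 + q)*(-199/245 + q))
4511985/s(y(0 - 1*26, 9)) = 4511985/(-92933/245 + 47² + (114216/245)*47) = 4511985/(-92933/245 + 2209 + 5368152/245) = 4511985/(5816424/245) = 4511985*(245/5816424) = 368478775/1938808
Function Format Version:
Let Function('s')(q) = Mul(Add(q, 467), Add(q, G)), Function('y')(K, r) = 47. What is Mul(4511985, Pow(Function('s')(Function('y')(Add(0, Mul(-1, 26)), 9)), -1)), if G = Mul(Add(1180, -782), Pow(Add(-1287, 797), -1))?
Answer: Rational(368478775, 1938808) ≈ 190.05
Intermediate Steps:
G = Rational(-199, 245) (G = Mul(398, Pow(-490, -1)) = Mul(398, Rational(-1, 490)) = Rational(-199, 245) ≈ -0.81224)
Function('s')(q) = Mul(Add(467, q), Add(Rational(-199, 245), q)) (Function('s')(q) = Mul(Add(q, 467), Add(q, Rational(-199, 245))) = Mul(Add(467, q), Add(Rational(-199, 245), q)))
Mul(4511985, Pow(Function('s')(Function('y')(Add(0, Mul(-1, 26)), 9)), -1)) = Mul(4511985, Pow(Add(Rational(-92933, 245), Pow(47, 2), Mul(Rational(114216, 245), 47)), -1)) = Mul(4511985, Pow(Add(Rational(-92933, 245), 2209, Rational(5368152, 245)), -1)) = Mul(4511985, Pow(Rational(5816424, 245), -1)) = Mul(4511985, Rational(245, 5816424)) = Rational(368478775, 1938808)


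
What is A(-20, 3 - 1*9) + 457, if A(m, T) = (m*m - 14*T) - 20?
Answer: 921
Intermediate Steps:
A(m, T) = -20 + m² - 14*T (A(m, T) = (m² - 14*T) - 20 = -20 + m² - 14*T)
A(-20, 3 - 1*9) + 457 = (-20 + (-20)² - 14*(3 - 1*9)) + 457 = (-20 + 400 - 14*(3 - 9)) + 457 = (-20 + 400 - 14*(-6)) + 457 = (-20 + 400 + 84) + 457 = 464 + 457 = 921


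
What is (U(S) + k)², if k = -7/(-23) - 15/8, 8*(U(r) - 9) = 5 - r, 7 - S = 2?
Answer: 1868689/33856 ≈ 55.195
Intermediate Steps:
S = 5 (S = 7 - 1*2 = 7 - 2 = 5)
U(r) = 77/8 - r/8 (U(r) = 9 + (5 - r)/8 = 9 + (5/8 - r/8) = 77/8 - r/8)
k = -289/184 (k = -7*(-1/23) - 15*⅛ = 7/23 - 15/8 = -289/184 ≈ -1.5707)
(U(S) + k)² = ((77/8 - ⅛*5) - 289/184)² = ((77/8 - 5/8) - 289/184)² = (9 - 289/184)² = (1367/184)² = 1868689/33856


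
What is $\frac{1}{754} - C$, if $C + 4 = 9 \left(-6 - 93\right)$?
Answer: $\frac{674831}{754} \approx 895.0$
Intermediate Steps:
$C = -895$ ($C = -4 + 9 \left(-6 - 93\right) = -4 + 9 \left(-99\right) = -4 - 891 = -895$)
$\frac{1}{754} - C = \frac{1}{754} - -895 = \frac{1}{754} + 895 = \frac{674831}{754}$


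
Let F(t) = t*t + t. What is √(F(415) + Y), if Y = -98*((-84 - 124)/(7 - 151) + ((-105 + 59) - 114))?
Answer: √1693606/3 ≈ 433.80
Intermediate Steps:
F(t) = t + t² (F(t) = t² + t = t + t²)
Y = 139846/9 (Y = -98*(-208/(-144) + (-46 - 114)) = -98*(-208*(-1/144) - 160) = -98*(13/9 - 160) = -98*(-1427/9) = 139846/9 ≈ 15538.)
√(F(415) + Y) = √(415*(1 + 415) + 139846/9) = √(415*416 + 139846/9) = √(172640 + 139846/9) = √(1693606/9) = √1693606/3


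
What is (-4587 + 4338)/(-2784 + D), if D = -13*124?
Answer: 249/4396 ≈ 0.056642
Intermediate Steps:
D = -1612
(-4587 + 4338)/(-2784 + D) = (-4587 + 4338)/(-2784 - 1612) = -249/(-4396) = -249*(-1/4396) = 249/4396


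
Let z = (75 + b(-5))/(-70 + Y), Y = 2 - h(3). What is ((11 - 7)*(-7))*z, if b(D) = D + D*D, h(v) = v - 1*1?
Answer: 38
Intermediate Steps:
h(v) = -1 + v (h(v) = v - 1 = -1 + v)
Y = 0 (Y = 2 - (-1 + 3) = 2 - 1*2 = 2 - 2 = 0)
b(D) = D + D²
z = -19/14 (z = (75 - 5*(1 - 5))/(-70 + 0) = (75 - 5*(-4))/(-70) = (75 + 20)*(-1/70) = 95*(-1/70) = -19/14 ≈ -1.3571)
((11 - 7)*(-7))*z = ((11 - 7)*(-7))*(-19/14) = (4*(-7))*(-19/14) = -28*(-19/14) = 38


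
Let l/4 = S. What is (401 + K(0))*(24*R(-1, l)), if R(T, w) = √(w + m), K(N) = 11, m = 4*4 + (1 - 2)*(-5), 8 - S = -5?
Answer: 9888*√73 ≈ 84483.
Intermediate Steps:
S = 13 (S = 8 - 1*(-5) = 8 + 5 = 13)
m = 21 (m = 16 - 1*(-5) = 16 + 5 = 21)
l = 52 (l = 4*13 = 52)
R(T, w) = √(21 + w) (R(T, w) = √(w + 21) = √(21 + w))
(401 + K(0))*(24*R(-1, l)) = (401 + 11)*(24*√(21 + 52)) = 412*(24*√73) = 9888*√73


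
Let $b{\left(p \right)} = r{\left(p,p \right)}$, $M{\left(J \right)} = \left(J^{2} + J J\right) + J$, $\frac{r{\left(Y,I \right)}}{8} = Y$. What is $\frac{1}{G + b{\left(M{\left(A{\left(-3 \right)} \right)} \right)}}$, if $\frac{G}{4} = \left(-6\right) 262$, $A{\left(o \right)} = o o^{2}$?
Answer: $\frac{1}{5160} \approx 0.0001938$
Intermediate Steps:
$r{\left(Y,I \right)} = 8 Y$
$A{\left(o \right)} = o^{3}$
$M{\left(J \right)} = J + 2 J^{2}$ ($M{\left(J \right)} = \left(J^{2} + J^{2}\right) + J = 2 J^{2} + J = J + 2 J^{2}$)
$b{\left(p \right)} = 8 p$
$G = -6288$ ($G = 4 \left(\left(-6\right) 262\right) = 4 \left(-1572\right) = -6288$)
$\frac{1}{G + b{\left(M{\left(A{\left(-3 \right)} \right)} \right)}} = \frac{1}{-6288 + 8 \left(-3\right)^{3} \left(1 + 2 \left(-3\right)^{3}\right)} = \frac{1}{-6288 + 8 \left(- 27 \left(1 + 2 \left(-27\right)\right)\right)} = \frac{1}{-6288 + 8 \left(- 27 \left(1 - 54\right)\right)} = \frac{1}{-6288 + 8 \left(\left(-27\right) \left(-53\right)\right)} = \frac{1}{-6288 + 8 \cdot 1431} = \frac{1}{-6288 + 11448} = \frac{1}{5160}$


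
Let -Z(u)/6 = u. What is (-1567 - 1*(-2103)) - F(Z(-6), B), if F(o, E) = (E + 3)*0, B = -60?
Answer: 536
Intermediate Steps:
Z(u) = -6*u
F(o, E) = 0 (F(o, E) = (3 + E)*0 = 0)
(-1567 - 1*(-2103)) - F(Z(-6), B) = (-1567 - 1*(-2103)) - 1*0 = (-1567 + 2103) + 0 = 536 + 0 = 536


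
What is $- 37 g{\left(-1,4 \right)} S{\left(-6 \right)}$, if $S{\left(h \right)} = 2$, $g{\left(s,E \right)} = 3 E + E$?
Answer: $-1184$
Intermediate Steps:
$g{\left(s,E \right)} = 4 E$
$- 37 g{\left(-1,4 \right)} S{\left(-6 \right)} = - 37 \cdot 4 \cdot 4 \cdot 2 = \left(-37\right) 16 \cdot 2 = \left(-592\right) 2 = -1184$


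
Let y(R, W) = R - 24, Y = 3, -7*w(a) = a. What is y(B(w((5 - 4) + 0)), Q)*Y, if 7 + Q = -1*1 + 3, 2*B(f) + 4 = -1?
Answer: -159/2 ≈ -79.500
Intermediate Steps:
w(a) = -a/7
B(f) = -5/2 (B(f) = -2 + (½)*(-1) = -2 - ½ = -5/2)
Q = -5 (Q = -7 + (-1*1 + 3) = -7 + (-1 + 3) = -7 + 2 = -5)
y(R, W) = -24 + R
y(B(w((5 - 4) + 0)), Q)*Y = (-24 - 5/2)*3 = -53/2*3 = -159/2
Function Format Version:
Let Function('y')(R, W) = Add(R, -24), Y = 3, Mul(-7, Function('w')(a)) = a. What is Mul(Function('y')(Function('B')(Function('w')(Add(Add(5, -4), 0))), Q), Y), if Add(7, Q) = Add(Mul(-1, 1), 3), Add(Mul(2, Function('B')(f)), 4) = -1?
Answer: Rational(-159, 2) ≈ -79.500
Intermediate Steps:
Function('w')(a) = Mul(Rational(-1, 7), a)
Function('B')(f) = Rational(-5, 2) (Function('B')(f) = Add(-2, Mul(Rational(1, 2), -1)) = Add(-2, Rational(-1, 2)) = Rational(-5, 2))
Q = -5 (Q = Add(-7, Add(Mul(-1, 1), 3)) = Add(-7, Add(-1, 3)) = Add(-7, 2) = -5)
Function('y')(R, W) = Add(-24, R)
Mul(Function('y')(Function('B')(Function('w')(Add(Add(5, -4), 0))), Q), Y) = Mul(Add(-24, Rational(-5, 2)), 3) = Mul(Rational(-53, 2), 3) = Rational(-159, 2)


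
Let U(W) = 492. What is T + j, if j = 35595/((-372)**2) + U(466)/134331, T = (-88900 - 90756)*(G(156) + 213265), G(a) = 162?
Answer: -26399119942665426325/688491152 ≈ -3.8343e+10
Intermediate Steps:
T = -38343441112 (T = (-88900 - 90756)*(162 + 213265) = -179656*213427 = -38343441112)
j = 179614699/688491152 (j = 35595/((-372)**2) + 492/134331 = 35595/138384 + 492*(1/134331) = 35595*(1/138384) + 164/44777 = 3955/15376 + 164/44777 = 179614699/688491152 ≈ 0.26088)
T + j = -38343441112 + 179614699/688491152 = -26399119942665426325/688491152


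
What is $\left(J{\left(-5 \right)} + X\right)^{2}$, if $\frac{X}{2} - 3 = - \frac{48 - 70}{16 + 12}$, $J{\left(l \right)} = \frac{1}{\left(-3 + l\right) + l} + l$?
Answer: $\frac{51529}{8281} \approx 6.2226$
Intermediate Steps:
$J{\left(l \right)} = l + \frac{1}{-3 + 2 l}$ ($J{\left(l \right)} = \frac{1}{-3 + 2 l} + l = l + \frac{1}{-3 + 2 l}$)
$X = \frac{53}{7}$ ($X = 6 + 2 \left(- \frac{48 - 70}{16 + 12}\right) = 6 + 2 \left(- \frac{-22}{28}\right) = 6 + 2 \left(\left(-1\right) \left(- \frac{11}{14}\right)\right) = 6 + 2 \cdot \frac{11}{14} = 6 + \frac{11}{7} = \frac{53}{7} \approx 7.5714$)
$\left(J{\left(-5 \right)} + X\right)^{2} = \left(\frac{1 - -15 + 2 \left(-5\right)^{2}}{-3 + 2 \left(-5\right)} + \frac{53}{7}\right)^{2} = \left(\frac{1 + 15 + 2 \cdot 25}{-3 - 10} + \frac{53}{7}\right)^{2} = \left(\frac{1 + 15 + 50}{-13} + \frac{53}{7}\right)^{2} = \left(\left(- \frac{1}{13}\right) 66 + \frac{53}{7}\right)^{2} = \left(- \frac{66}{13} + \frac{53}{7}\right)^{2} = \left(\frac{227}{91}\right)^{2} = \frac{51529}{8281}$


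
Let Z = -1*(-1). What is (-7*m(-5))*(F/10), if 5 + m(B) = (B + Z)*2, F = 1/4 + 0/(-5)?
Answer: 91/40 ≈ 2.2750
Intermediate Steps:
F = 1/4 (F = 1*(1/4) + 0*(-1/5) = 1/4 + 0 = 1/4 ≈ 0.25000)
Z = 1
m(B) = -3 + 2*B (m(B) = -5 + (B + 1)*2 = -5 + (1 + B)*2 = -5 + (2 + 2*B) = -3 + 2*B)
(-7*m(-5))*(F/10) = (-7*(-3 + 2*(-5)))*((1/4)/10) = (-7*(-3 - 10))*((1/4)*(1/10)) = -7*(-13)*(1/40) = 91*(1/40) = 91/40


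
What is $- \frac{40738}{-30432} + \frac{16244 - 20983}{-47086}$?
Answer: $\frac{515601679}{358230288} \approx 1.4393$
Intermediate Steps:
$- \frac{40738}{-30432} + \frac{16244 - 20983}{-47086} = \left(-40738\right) \left(- \frac{1}{30432}\right) - - \frac{4739}{47086} = \frac{20369}{15216} + \frac{4739}{47086} = \frac{515601679}{358230288}$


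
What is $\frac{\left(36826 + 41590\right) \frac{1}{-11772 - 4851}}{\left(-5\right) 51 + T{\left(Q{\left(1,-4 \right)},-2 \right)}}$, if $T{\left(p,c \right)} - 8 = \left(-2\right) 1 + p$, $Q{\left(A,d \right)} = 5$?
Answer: $\frac{19604}{1014003} \approx 0.019333$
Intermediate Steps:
$T{\left(p,c \right)} = 6 + p$ ($T{\left(p,c \right)} = 8 + \left(\left(-2\right) 1 + p\right) = 8 + \left(-2 + p\right) = 6 + p$)
$\frac{\left(36826 + 41590\right) \frac{1}{-11772 - 4851}}{\left(-5\right) 51 + T{\left(Q{\left(1,-4 \right)},-2 \right)}} = \frac{\left(36826 + 41590\right) \frac{1}{-11772 - 4851}}{\left(-5\right) 51 + \left(6 + 5\right)} = \frac{78416 \frac{1}{-16623}}{-255 + 11} = \frac{78416 \left(- \frac{1}{16623}\right)}{-244} = \left(- \frac{78416}{16623}\right) \left(- \frac{1}{244}\right) = \frac{19604}{1014003}$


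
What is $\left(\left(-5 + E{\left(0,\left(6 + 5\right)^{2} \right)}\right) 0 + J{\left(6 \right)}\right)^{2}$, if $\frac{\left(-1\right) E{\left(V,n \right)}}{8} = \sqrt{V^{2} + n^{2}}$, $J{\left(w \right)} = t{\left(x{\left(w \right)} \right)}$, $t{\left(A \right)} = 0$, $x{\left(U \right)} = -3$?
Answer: $0$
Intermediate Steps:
$J{\left(w \right)} = 0$
$E{\left(V,n \right)} = - 8 \sqrt{V^{2} + n^{2}}$
$\left(\left(-5 + E{\left(0,\left(6 + 5\right)^{2} \right)}\right) 0 + J{\left(6 \right)}\right)^{2} = \left(\left(-5 - 8 \sqrt{0^{2} + \left(\left(6 + 5\right)^{2}\right)^{2}}\right) 0 + 0\right)^{2} = \left(\left(-5 - 8 \sqrt{0 + \left(11^{2}\right)^{2}}\right) 0 + 0\right)^{2} = \left(\left(-5 - 8 \sqrt{0 + 121^{2}}\right) 0 + 0\right)^{2} = \left(\left(-5 - 8 \sqrt{0 + 14641}\right) 0 + 0\right)^{2} = \left(\left(-5 - 8 \sqrt{14641}\right) 0 + 0\right)^{2} = \left(\left(-5 - 968\right) 0 + 0\right)^{2} = \left(\left(-973\right) 0 + 0\right)^{2} = \left(0 + 0\right)^{2} = 0^{2} = 0$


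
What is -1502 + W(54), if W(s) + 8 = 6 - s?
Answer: -1558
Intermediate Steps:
W(s) = -2 - s (W(s) = -8 + (6 - s) = -2 - s)
-1502 + W(54) = -1502 + (-2 - 1*54) = -1502 + (-2 - 54) = -1502 - 56 = -1558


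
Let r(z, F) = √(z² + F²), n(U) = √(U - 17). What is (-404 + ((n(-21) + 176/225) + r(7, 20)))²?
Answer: (-90724 + 225*√449 + 225*I*√38)²/50625 ≈ 1.4591e+5 - 4710.0*I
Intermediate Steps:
n(U) = √(-17 + U)
r(z, F) = √(F² + z²)
(-404 + ((n(-21) + 176/225) + r(7, 20)))² = (-404 + ((√(-17 - 21) + 176/225) + √(20² + 7²)))² = (-404 + ((√(-38) + 176*(1/225)) + √(400 + 49)))² = (-404 + ((I*√38 + 176/225) + √449))² = (-404 + ((176/225 + I*√38) + √449))² = (-404 + (176/225 + √449 + I*√38))² = (-90724/225 + √449 + I*√38)²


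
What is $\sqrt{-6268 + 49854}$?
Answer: $\sqrt{43586} \approx 208.77$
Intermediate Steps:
$\sqrt{-6268 + 49854} = \sqrt{43586}$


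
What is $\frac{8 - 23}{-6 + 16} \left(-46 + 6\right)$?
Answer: $60$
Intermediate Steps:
$\frac{8 - 23}{-6 + 16} \left(-46 + 6\right) = - \frac{15}{10} \left(-40\right) = \left(-15\right) \frac{1}{10} \left(-40\right) = \left(- \frac{3}{2}\right) \left(-40\right) = 60$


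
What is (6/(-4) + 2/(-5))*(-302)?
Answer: 2869/5 ≈ 573.80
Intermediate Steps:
(6/(-4) + 2/(-5))*(-302) = (6*(-¼) + 2*(-⅕))*(-302) = (-3/2 - ⅖)*(-302) = -19/10*(-302) = 2869/5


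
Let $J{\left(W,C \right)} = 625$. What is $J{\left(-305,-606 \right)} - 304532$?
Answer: $-303907$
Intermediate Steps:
$J{\left(-305,-606 \right)} - 304532 = 625 - 304532 = -303907$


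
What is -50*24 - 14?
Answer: -1214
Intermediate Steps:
-50*24 - 14 = -1200 - 14 = -1214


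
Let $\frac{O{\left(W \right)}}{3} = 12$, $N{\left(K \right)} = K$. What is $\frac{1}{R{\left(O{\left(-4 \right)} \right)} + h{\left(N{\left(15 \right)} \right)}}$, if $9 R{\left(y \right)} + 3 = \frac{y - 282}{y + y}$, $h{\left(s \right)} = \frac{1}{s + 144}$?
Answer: $- \frac{5724}{4045} \approx -1.4151$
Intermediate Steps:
$h{\left(s \right)} = \frac{1}{144 + s}$
$O{\left(W \right)} = 36$ ($O{\left(W \right)} = 3 \cdot 12 = 36$)
$R{\left(y \right)} = - \frac{1}{3} + \frac{-282 + y}{18 y}$ ($R{\left(y \right)} = - \frac{1}{3} + \frac{\left(y - 282\right) \frac{1}{y + y}}{9} = - \frac{1}{3} + \frac{\left(-282 + y\right) \frac{1}{2 y}}{9} = - \frac{1}{3} + \frac{\frac{1}{2} \frac{1}{y} \left(-282 + y\right)}{9} = - \frac{1}{3} + \frac{-282 + y}{18 y}$)
$\frac{1}{R{\left(O{\left(-4 \right)} \right)} + h{\left(N{\left(15 \right)} \right)}} = \frac{1}{\frac{-282 - 180}{18 \cdot 36} + \frac{1}{144 + 15}} = \frac{1}{\frac{1}{18} \cdot \frac{1}{36} \left(-282 - 180\right) + \frac{1}{159}} = \frac{1}{\frac{1}{18} \cdot \frac{1}{36} \left(-462\right) + \frac{1}{159}} = \frac{1}{- \frac{77}{108} + \frac{1}{159}} = \frac{1}{- \frac{4045}{5724}} = - \frac{5724}{4045}$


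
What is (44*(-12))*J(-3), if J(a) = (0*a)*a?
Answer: 0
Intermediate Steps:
J(a) = 0 (J(a) = 0*a = 0)
(44*(-12))*J(-3) = (44*(-12))*0 = -528*0 = 0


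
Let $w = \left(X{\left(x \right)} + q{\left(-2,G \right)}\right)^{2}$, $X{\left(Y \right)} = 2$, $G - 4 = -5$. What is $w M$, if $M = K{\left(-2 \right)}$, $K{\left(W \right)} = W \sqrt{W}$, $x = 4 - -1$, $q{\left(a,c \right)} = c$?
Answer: $- 2 i \sqrt{2} \approx - 2.8284 i$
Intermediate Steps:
$G = -1$ ($G = 4 - 5 = -1$)
$x = 5$ ($x = 4 + 1 = 5$)
$K{\left(W \right)} = W^{\frac{3}{2}}$
$M = - 2 i \sqrt{2}$ ($M = \left(-2\right)^{\frac{3}{2}} = - 2 i \sqrt{2} \approx - 2.8284 i$)
$w = 1$ ($w = \left(2 - 1\right)^{2} = 1^{2} = 1$)
$w M = 1 \left(- 2 i \sqrt{2}\right) = - 2 i \sqrt{2}$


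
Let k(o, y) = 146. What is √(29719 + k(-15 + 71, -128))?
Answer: √29865 ≈ 172.81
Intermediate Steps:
√(29719 + k(-15 + 71, -128)) = √(29719 + 146) = √29865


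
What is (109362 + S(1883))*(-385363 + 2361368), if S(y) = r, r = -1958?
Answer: 212230841020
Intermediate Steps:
S(y) = -1958
(109362 + S(1883))*(-385363 + 2361368) = (109362 - 1958)*(-385363 + 2361368) = 107404*1976005 = 212230841020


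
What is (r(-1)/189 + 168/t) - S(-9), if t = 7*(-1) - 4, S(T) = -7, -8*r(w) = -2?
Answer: -68785/8316 ≈ -8.2714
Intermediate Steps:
r(w) = ¼ (r(w) = -⅛*(-2) = ¼)
t = -11 (t = -7 - 4 = -11)
(r(-1)/189 + 168/t) - S(-9) = ((¼)/189 + 168/(-11)) - 1*(-7) = ((¼)*(1/189) + 168*(-1/11)) + 7 = (1/756 - 168/11) + 7 = -126997/8316 + 7 = -68785/8316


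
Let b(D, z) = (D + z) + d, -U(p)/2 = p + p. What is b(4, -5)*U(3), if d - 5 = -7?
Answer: 36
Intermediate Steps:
d = -2 (d = 5 - 7 = -2)
U(p) = -4*p (U(p) = -2*(p + p) = -4*p)
b(D, z) = -2 + D + z (b(D, z) = (D + z) - 2 = -2 + D + z)
b(4, -5)*U(3) = (-2 + 4 - 5)*(-4*3) = -3*(-12) = 36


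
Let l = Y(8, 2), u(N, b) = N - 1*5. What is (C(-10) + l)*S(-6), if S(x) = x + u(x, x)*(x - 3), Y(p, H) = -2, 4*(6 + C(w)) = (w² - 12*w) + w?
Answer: 8277/2 ≈ 4138.5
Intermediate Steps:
u(N, b) = -5 + N (u(N, b) = N - 5 = -5 + N)
C(w) = -6 - 11*w/4 + w²/4 (C(w) = -6 + ((w² - 12*w) + w)/4 = -6 + (w² - 11*w)/4 = -6 + (-11*w/4 + w²/4) = -6 - 11*w/4 + w²/4)
l = -2
S(x) = x + (-5 + x)*(-3 + x) (S(x) = x + (-5 + x)*(x - 3) = x + (-5 + x)*(-3 + x))
(C(-10) + l)*S(-6) = ((-6 - 11/4*(-10) + (¼)*(-10)²) - 2)*(15 + (-6)² - 7*(-6)) = ((-6 + 55/2 + (¼)*100) - 2)*(15 + 36 + 42) = ((-6 + 55/2 + 25) - 2)*93 = (93/2 - 2)*93 = (89/2)*93 = 8277/2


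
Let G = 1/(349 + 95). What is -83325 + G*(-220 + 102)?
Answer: -18498209/222 ≈ -83325.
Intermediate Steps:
G = 1/444 ≈ 0.0022523
-83325 + G*(-220 + 102) = -83325 + (-220 + 102)/444 = -83325 + (1/444)*(-118) = -83325 - 59/222 = -18498209/222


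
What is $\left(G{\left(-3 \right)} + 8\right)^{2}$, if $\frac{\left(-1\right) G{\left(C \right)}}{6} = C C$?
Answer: $2116$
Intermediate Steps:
$G{\left(C \right)} = - 6 C^{2}$ ($G{\left(C \right)} = - 6 C C = - 6 C^{2}$)
$\left(G{\left(-3 \right)} + 8\right)^{2} = \left(- 6 \left(-3\right)^{2} + 8\right)^{2} = \left(\left(-6\right) 9 + 8\right)^{2} = \left(-54 + 8\right)^{2} = \left(-46\right)^{2} = 2116$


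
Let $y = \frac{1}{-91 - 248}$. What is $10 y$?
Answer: $- \frac{10}{339} \approx -0.029499$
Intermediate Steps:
$y = - \frac{1}{339}$ ($y = \frac{1}{-339} = - \frac{1}{339} \approx -0.0029499$)
$10 y = 10 \left(- \frac{1}{339}\right) = - \frac{10}{339}$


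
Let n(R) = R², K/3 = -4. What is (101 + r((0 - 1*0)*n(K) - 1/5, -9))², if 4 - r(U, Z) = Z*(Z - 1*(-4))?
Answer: 3600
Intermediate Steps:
K = -12 (K = 3*(-4) = -12)
r(U, Z) = 4 - Z*(4 + Z) (r(U, Z) = 4 - Z*(Z - 1*(-4)) = 4 - Z*(Z + 4) = 4 - Z*(4 + Z))
(101 + r((0 - 1*0)*n(K) - 1/5, -9))² = (101 + (4 - 1*(-9)² - 4*(-9)))² = (101 + (4 - 1*81 + 36))² = (101 + (4 - 81 + 36))² = (101 - 41)² = 60² = 3600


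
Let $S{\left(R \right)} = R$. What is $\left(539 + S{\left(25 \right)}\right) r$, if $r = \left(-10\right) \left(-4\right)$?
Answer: $22560$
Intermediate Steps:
$r = 40$
$\left(539 + S{\left(25 \right)}\right) r = \left(539 + 25\right) 40 = 564 \cdot 40 = 22560$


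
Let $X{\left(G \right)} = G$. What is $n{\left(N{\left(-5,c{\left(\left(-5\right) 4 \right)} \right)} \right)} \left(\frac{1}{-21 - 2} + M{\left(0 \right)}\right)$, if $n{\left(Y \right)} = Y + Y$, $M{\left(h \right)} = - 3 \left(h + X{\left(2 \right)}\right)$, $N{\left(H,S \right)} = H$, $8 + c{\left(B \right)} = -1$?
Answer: $\frac{1390}{23} \approx 60.435$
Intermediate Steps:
$c{\left(B \right)} = -9$ ($c{\left(B \right)} = -8 - 1 = -9$)
$M{\left(h \right)} = -6 - 3 h$ ($M{\left(h \right)} = - 3 \left(h + 2\right) = - 3 \left(2 + h\right) = -6 - 3 h$)
$n{\left(Y \right)} = 2 Y$
$n{\left(N{\left(-5,c{\left(\left(-5\right) 4 \right)} \right)} \right)} \left(\frac{1}{-21 - 2} + M{\left(0 \right)}\right) = 2 \left(-5\right) \left(\frac{1}{-21 - 2} - 6\right) = - 10 \left(\frac{1}{-23} + \left(-6 + 0\right)\right) = - 10 \left(- \frac{1}{23} - 6\right) = \left(-10\right) \left(- \frac{139}{23}\right) = \frac{1390}{23}$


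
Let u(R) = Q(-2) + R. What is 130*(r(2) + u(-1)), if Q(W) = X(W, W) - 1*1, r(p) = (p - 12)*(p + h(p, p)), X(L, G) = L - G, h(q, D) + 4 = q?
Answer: -260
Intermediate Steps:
h(q, D) = -4 + q
r(p) = (-12 + p)*(-4 + 2*p) (r(p) = (p - 12)*(p + (-4 + p)) = (-12 + p)*(-4 + 2*p))
Q(W) = -1 (Q(W) = (W - W) - 1*1 = 0 - 1 = -1)
u(R) = -1 + R
130*(r(2) + u(-1)) = 130*((48 - 28*2 + 2*2²) + (-1 - 1)) = 130*((48 - 56 + 2*4) - 2) = 130*((48 - 56 + 8) - 2) = 130*(0 - 2) = 130*(-2) = -260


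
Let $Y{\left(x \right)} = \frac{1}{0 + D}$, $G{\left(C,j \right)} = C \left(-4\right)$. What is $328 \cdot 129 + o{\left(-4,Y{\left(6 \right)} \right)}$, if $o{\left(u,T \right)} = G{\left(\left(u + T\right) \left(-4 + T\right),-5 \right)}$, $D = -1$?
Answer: $42212$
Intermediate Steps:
$G{\left(C,j \right)} = - 4 C$
$Y{\left(x \right)} = -1$ ($Y{\left(x \right)} = \frac{1}{0 - 1} = \frac{1}{-1} = -1$)
$o{\left(u,T \right)} = - 4 \left(-4 + T\right) \left(T + u\right)$ ($o{\left(u,T \right)} = - 4 \left(u + T\right) \left(-4 + T\right) = - 4 \left(T + u\right) \left(-4 + T\right) = - 4 \left(-4 + T\right) \left(T + u\right)$)
$328 \cdot 129 + o{\left(-4,Y{\left(6 \right)} \right)} = 328 \cdot 129 + \left(- 4 \left(-1\right)^{2} + 16 \left(-1\right) + 16 \left(-4\right) - \left(-4\right) \left(-4\right)\right) = 42312 - 100 = 42212$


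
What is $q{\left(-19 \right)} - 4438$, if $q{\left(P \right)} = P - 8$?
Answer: $-4465$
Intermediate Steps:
$q{\left(P \right)} = -8 + P$ ($q{\left(P \right)} = P - 8 = -8 + P$)
$q{\left(-19 \right)} - 4438 = \left(-8 - 19\right) - 4438 = -27 - 4438 = -4465$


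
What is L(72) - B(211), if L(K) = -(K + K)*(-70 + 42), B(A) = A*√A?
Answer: 4032 - 211*√211 ≈ 967.05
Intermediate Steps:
B(A) = A^(3/2)
L(K) = 56*K (L(K) = -2*K*(-28) = -(-56)*K = 56*K)
L(72) - B(211) = 56*72 - 211^(3/2) = 4032 - 211*√211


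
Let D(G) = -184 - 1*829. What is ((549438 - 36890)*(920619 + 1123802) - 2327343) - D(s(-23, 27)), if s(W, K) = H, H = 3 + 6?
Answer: 1047861568378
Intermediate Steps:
H = 9
s(W, K) = 9
D(G) = -1013 (D(G) = -184 - 829 = -1013)
((549438 - 36890)*(920619 + 1123802) - 2327343) - D(s(-23, 27)) = ((549438 - 36890)*(920619 + 1123802) - 2327343) - 1*(-1013) = (512548*2044421 - 2327343) + 1013 = (1047863894708 - 2327343) + 1013 = 1047861567365 + 1013 = 1047861568378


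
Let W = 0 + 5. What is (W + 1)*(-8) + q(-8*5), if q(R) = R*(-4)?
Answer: 112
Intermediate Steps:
W = 5
q(R) = -4*R
(W + 1)*(-8) + q(-8*5) = (5 + 1)*(-8) - (-32)*5 = 6*(-8) - 4*(-40) = -48 + 160 = 112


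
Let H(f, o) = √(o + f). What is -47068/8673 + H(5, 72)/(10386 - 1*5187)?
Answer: -6724/1239 + √77/5199 ≈ -5.4253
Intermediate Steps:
H(f, o) = √(f + o)
-47068/8673 + H(5, 72)/(10386 - 1*5187) = -47068/8673 + √(5 + 72)/(10386 - 1*5187) = -47068*1/8673 + √77/(10386 - 5187) = -6724/1239 + √77/5199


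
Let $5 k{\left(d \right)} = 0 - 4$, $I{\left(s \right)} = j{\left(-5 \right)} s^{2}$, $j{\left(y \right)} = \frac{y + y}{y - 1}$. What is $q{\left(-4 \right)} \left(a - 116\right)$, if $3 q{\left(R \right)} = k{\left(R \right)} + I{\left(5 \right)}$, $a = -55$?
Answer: $- \frac{11647}{5} \approx -2329.4$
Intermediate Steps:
$j{\left(y \right)} = \frac{2 y}{-1 + y}$
$I{\left(s \right)} = \frac{5 s^{2}}{3}$ ($I{\left(s \right)} = 2 \left(-5\right) \frac{1}{-1 - 5} s^{2} = 2 \left(-5\right) \frac{1}{-6} s^{2} = 2 \left(-5\right) \left(- \frac{1}{6}\right) s^{2} = \frac{5 s^{2}}{3}$)
$k{\left(d \right)} = - \frac{4}{5}$ ($k{\left(d \right)} = \frac{0 - 4}{5} = \frac{1}{5} \left(-4\right) = - \frac{4}{5}$)
$q{\left(R \right)} = \frac{613}{45}$ ($q{\left(R \right)} = \frac{- \frac{4}{5} + \frac{5 \cdot 5^{2}}{3}}{3} = \frac{- \frac{4}{5} + \frac{5}{3} \cdot 25}{3} = \frac{- \frac{4}{5} + \frac{125}{3}}{3} = \frac{1}{3} \cdot \frac{613}{15} = \frac{613}{45}$)
$q{\left(-4 \right)} \left(a - 116\right) = \frac{613 \left(-55 - 116\right)}{45} = \frac{613}{45} \left(-171\right) = - \frac{11647}{5}$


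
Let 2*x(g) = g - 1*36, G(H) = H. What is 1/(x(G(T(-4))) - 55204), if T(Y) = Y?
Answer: -1/55224 ≈ -1.8108e-5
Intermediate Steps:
x(g) = -18 + g/2 (x(g) = (g - 1*36)/2 = (g - 36)/2 = (-36 + g)/2 = -18 + g/2)
1/(x(G(T(-4))) - 55204) = 1/((-18 + (½)*(-4)) - 55204) = 1/((-18 - 2) - 55204) = 1/(-20 - 55204) = 1/(-55224) = -1/55224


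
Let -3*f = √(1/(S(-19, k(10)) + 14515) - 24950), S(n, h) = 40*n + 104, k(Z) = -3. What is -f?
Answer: I*√4792193417091/41577 ≈ 52.652*I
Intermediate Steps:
S(n, h) = 104 + 40*n
f = -I*√4792193417091/41577 (f = -√(1/((104 + 40*(-19)) + 14515) - 24950)/3 = -√(1/((104 - 760) + 14515) - 24950)/3 = -√(1/(-656 + 14515) - 24950)/3 = -√(1/13859 - 24950)/3 = -I*√4792193417091/41577 ≈ -52.652*I)
-f = -(-1)*I*√4792193417091/41577 = I*√4792193417091/41577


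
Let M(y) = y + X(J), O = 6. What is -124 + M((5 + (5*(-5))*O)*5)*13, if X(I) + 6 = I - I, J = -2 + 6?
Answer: -9627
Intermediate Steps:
J = 4
X(I) = -6 (X(I) = -6 + (I - I) = -6 + 0 = -6)
M(y) = -6 + y (M(y) = y - 6 = -6 + y)
-124 + M((5 + (5*(-5))*O)*5)*13 = -124 + (-6 + (5 + (5*(-5))*6)*5)*13 = -124 + (-6 + (5 - 25*6)*5)*13 = -124 + (-6 + (5 - 150)*5)*13 = -124 + (-6 - 145*5)*13 = -124 + (-6 - 725)*13 = -124 - 731*13 = -124 - 9503 = -9627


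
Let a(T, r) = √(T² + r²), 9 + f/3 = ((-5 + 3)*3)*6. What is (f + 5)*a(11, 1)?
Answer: -130*√122 ≈ -1435.9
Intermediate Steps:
f = -135 (f = -27 + 3*(((-5 + 3)*3)*6) = -27 + 3*(-2*3*6) = -27 + 3*(-6*6) = -27 + 3*(-36) = -27 - 108 = -135)
(f + 5)*a(11, 1) = (-135 + 5)*√(11² + 1²) = -130*√(121 + 1) = -130*√122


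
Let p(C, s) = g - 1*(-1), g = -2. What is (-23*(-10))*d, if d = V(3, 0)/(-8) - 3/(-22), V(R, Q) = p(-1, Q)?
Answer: 2645/44 ≈ 60.114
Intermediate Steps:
p(C, s) = -1 (p(C, s) = -2 - 1*(-1) = -2 + 1 = -1)
V(R, Q) = -1
d = 23/88 (d = -1/(-8) - 3/(-22) = -1*(-⅛) - 3*(-1/22) = ⅛ + 3/22 = 23/88 ≈ 0.26136)
(-23*(-10))*d = -23*(-10)*(23/88) = 230*(23/88) = 2645/44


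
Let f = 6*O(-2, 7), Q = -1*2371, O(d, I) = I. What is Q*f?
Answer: -99582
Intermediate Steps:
Q = -2371
f = 42 (f = 6*7 = 42)
Q*f = -2371*42 = -99582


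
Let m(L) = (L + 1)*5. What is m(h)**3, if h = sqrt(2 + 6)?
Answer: 3125 + 2750*sqrt(2) ≈ 7014.1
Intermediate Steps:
h = 2*sqrt(2) (h = sqrt(8) = 2*sqrt(2) ≈ 2.8284)
m(L) = 5 + 5*L (m(L) = (1 + L)*5 = 5 + 5*L)
m(h)**3 = (5 + 5*(2*sqrt(2)))**3 = (5 + 10*sqrt(2))**3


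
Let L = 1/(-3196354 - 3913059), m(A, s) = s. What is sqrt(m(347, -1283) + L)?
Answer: 132*I*sqrt(3721742158435)/7109413 ≈ 35.819*I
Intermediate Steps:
L = -1/7109413 (L = 1/(-7109413) = -1/7109413 ≈ -1.4066e-7)
sqrt(m(347, -1283) + L) = sqrt(-1283 - 1/7109413) = sqrt(-9121376880/7109413) = 132*I*sqrt(3721742158435)/7109413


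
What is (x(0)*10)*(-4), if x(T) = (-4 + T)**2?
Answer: -640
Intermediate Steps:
(x(0)*10)*(-4) = ((-4 + 0)**2*10)*(-4) = ((-4)**2*10)*(-4) = (16*10)*(-4) = 160*(-4) = -640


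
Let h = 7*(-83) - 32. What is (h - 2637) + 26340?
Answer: 23090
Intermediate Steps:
h = -613 (h = -581 - 32 = -613)
(h - 2637) + 26340 = (-613 - 2637) + 26340 = -3250 + 26340 = 23090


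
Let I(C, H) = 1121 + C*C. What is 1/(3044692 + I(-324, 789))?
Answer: 1/3150789 ≈ 3.1738e-7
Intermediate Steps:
I(C, H) = 1121 + C**2
1/(3044692 + I(-324, 789)) = 1/(3044692 + (1121 + (-324)**2)) = 1/(3044692 + (1121 + 104976)) = 1/(3044692 + 106097) = 1/3150789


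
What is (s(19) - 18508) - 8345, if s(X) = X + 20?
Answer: -26814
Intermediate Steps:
s(X) = 20 + X
(s(19) - 18508) - 8345 = ((20 + 19) - 18508) - 8345 = (39 - 18508) - 8345 = -18469 - 8345 = -26814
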